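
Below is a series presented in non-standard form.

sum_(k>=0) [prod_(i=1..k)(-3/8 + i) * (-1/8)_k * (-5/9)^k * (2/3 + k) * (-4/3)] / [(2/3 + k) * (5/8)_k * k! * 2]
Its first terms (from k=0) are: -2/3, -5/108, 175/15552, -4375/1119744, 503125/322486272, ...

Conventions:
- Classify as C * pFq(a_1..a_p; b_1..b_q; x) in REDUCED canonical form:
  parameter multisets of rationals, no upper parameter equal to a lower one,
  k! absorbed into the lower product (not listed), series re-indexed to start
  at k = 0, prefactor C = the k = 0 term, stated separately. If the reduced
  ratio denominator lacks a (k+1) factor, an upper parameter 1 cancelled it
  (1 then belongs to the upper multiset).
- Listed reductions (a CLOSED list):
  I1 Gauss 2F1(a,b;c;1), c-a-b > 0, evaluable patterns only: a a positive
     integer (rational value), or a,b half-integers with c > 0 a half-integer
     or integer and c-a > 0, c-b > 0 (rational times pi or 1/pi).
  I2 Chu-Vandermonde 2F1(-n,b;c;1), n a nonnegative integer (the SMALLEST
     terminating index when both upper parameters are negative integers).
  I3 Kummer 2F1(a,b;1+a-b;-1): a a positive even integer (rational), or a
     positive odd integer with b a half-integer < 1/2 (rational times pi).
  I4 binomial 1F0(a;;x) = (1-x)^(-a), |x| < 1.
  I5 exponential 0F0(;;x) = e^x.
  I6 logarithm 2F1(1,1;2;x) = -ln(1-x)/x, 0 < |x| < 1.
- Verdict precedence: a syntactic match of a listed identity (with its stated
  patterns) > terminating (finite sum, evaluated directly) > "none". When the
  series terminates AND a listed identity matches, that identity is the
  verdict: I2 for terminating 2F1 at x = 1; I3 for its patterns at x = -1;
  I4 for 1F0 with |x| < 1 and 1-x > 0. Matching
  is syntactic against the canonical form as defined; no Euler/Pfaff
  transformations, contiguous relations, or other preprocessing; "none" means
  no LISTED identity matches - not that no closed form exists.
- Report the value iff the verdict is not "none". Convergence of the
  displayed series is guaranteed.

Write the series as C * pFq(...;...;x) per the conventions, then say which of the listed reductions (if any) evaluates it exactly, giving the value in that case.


With C = -2/3: the canonical form is 1F0(-1/8; -; -5/9). Verdict: binomial (I4) matches (the 1F0 binomial series: exponent 1/8, x = -5/9). Its exact value is (-2/3) * (14/9)^(1/8).

Key step: t_0 being -2/3, the running product (prefactor -2/3) telescopes to a rising factorial.
Ratio: r(k) = (-5/9) * (k-1/8) / [(k+1)] - rational in k, leading ratio (-5/9); with t_0 = -2/3, classification follows.


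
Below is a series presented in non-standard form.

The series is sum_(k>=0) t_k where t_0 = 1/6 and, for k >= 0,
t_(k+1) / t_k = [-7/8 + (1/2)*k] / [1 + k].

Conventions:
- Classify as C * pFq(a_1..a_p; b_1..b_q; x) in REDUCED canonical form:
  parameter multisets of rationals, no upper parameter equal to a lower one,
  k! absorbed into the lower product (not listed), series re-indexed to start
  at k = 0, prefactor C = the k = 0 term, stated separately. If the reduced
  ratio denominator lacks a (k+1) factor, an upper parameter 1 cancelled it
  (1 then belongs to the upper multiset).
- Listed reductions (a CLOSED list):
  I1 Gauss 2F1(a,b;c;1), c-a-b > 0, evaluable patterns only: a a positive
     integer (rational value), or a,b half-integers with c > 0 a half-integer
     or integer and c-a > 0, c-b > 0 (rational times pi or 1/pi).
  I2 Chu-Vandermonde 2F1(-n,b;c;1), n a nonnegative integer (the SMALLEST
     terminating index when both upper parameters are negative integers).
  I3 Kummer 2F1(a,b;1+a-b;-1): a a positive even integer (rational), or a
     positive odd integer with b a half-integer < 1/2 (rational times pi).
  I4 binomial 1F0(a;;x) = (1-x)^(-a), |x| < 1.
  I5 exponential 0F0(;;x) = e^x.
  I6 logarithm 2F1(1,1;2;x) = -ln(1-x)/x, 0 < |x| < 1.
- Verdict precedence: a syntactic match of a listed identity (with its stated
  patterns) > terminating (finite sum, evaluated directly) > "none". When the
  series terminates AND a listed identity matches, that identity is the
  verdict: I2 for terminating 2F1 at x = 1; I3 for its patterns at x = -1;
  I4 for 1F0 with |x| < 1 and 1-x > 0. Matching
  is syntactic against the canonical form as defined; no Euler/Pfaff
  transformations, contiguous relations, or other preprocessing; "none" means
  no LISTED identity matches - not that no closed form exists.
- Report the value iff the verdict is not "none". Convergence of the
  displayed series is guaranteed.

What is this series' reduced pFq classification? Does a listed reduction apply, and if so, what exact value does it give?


Key step: t_0 = 1/6 here, and the expanded ratio factors over Q; C = 1/6, roots give parameters.
Term ratio: r(k) = (1/2) * (k-7/4) / [(k+1)] - rational; roots negated = parameters, x = (1/2), C = 1/6.

Prefactor 1/6, argument 1/2: 1F0 with upper {-7/4} over lower {-}. Verdict at x = 1/2: the I4 binomial reduction matches (the 1F0 binomial series: exponent 7/4, x = 1/2). Exact value: (1/6) * (1/2)^(7/4).


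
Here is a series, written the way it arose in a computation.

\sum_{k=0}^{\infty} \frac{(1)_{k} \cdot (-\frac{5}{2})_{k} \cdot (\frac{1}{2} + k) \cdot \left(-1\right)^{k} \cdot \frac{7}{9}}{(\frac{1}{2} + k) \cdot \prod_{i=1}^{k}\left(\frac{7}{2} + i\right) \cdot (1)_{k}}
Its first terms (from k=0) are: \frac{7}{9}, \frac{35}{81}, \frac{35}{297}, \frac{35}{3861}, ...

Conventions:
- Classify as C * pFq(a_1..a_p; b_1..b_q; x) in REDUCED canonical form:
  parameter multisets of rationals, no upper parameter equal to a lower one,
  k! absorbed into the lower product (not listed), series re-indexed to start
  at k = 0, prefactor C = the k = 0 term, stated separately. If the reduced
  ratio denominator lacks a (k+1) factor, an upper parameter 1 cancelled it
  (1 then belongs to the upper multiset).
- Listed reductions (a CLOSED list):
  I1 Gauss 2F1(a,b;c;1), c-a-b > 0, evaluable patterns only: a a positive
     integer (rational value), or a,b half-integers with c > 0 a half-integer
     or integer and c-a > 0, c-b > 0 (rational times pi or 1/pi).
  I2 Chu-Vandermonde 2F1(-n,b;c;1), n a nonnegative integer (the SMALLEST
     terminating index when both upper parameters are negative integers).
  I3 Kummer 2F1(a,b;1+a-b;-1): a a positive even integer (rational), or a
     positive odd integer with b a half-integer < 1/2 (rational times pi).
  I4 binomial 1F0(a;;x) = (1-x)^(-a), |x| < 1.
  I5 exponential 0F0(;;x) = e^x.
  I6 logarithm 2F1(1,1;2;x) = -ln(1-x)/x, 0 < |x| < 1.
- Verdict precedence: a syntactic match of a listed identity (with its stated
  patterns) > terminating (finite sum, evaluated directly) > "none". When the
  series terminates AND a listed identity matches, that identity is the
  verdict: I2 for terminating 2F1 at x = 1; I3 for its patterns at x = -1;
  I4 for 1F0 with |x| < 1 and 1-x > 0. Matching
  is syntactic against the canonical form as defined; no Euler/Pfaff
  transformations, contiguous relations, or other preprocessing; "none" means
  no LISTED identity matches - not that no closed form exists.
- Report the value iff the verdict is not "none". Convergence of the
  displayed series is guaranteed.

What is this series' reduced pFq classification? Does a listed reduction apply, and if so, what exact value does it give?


x = -1 here; the reduced form reads 2F1, upper {-\frac{5}{2}, 1}, lower {\frac{9}{2}}, C = \frac{7}{9}. Verdict: Kummer's theorem (I3) matches (x = -1; c = \frac{9}{2} equals 1+a-b for upper {-\frac{5}{2}, 1}: listed pattern). Its exact value is \frac{245}{576} \cdot \pi.

First insight: t_0 = \frac{7}{9} here, and (1)_k (C = 7/9, x = -1) is k! itself.
Adjacent-term ratio: r(k) = -1 * (k-\frac{5}{2}) (k+1) / [(k+\frac{9}{2}) (k+1)] - poly over poly, x = -1 from leading terms; C = \frac{7}{9} at k = 0.


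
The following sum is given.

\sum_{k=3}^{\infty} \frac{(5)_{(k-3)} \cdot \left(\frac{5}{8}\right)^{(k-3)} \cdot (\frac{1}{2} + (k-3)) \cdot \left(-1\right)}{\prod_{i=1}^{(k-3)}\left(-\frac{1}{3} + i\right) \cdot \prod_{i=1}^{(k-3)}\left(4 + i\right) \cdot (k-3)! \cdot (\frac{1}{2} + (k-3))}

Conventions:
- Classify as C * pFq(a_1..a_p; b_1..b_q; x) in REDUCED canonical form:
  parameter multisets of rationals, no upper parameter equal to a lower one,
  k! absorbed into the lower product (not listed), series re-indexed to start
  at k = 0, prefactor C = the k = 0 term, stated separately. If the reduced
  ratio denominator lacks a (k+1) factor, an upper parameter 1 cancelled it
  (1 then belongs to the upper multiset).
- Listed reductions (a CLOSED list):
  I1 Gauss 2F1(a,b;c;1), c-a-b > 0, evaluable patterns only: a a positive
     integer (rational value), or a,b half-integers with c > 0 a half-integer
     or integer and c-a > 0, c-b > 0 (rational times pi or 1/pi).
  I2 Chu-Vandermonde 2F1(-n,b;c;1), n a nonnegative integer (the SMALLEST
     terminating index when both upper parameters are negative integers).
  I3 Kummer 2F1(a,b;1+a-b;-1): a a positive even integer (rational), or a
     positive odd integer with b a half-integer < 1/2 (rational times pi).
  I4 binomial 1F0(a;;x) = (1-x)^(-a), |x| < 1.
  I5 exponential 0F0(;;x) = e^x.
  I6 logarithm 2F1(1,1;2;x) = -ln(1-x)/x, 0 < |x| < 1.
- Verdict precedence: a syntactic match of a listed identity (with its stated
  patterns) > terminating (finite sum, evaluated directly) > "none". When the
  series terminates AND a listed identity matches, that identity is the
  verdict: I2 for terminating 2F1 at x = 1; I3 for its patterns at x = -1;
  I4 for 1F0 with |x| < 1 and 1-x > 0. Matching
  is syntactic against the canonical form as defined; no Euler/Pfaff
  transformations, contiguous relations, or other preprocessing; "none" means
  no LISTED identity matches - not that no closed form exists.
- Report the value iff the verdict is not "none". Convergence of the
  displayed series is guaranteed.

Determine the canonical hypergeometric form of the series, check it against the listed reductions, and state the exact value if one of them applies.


Reduced: x = \frac{5}{8}, 0F1, upper = {-}, lower = {\frac{2}{3}}, C = -1. Verdict: none. No listed pattern accepts 0F1(-; \frac{2}{3}; \frac{5}{8}).

Structural cue: from the first term -1: the parameter 5 appears in both the upper and lower lists and cancels (alongside the other common factor).
Consecutive-term ratio: r(k) = \frac{5}{8} * 1 / [(k+\frac{2}{3}) (k+1)] - poly over poly, x = \frac{5}{8} from leading terms; C = -1 at k = 0.


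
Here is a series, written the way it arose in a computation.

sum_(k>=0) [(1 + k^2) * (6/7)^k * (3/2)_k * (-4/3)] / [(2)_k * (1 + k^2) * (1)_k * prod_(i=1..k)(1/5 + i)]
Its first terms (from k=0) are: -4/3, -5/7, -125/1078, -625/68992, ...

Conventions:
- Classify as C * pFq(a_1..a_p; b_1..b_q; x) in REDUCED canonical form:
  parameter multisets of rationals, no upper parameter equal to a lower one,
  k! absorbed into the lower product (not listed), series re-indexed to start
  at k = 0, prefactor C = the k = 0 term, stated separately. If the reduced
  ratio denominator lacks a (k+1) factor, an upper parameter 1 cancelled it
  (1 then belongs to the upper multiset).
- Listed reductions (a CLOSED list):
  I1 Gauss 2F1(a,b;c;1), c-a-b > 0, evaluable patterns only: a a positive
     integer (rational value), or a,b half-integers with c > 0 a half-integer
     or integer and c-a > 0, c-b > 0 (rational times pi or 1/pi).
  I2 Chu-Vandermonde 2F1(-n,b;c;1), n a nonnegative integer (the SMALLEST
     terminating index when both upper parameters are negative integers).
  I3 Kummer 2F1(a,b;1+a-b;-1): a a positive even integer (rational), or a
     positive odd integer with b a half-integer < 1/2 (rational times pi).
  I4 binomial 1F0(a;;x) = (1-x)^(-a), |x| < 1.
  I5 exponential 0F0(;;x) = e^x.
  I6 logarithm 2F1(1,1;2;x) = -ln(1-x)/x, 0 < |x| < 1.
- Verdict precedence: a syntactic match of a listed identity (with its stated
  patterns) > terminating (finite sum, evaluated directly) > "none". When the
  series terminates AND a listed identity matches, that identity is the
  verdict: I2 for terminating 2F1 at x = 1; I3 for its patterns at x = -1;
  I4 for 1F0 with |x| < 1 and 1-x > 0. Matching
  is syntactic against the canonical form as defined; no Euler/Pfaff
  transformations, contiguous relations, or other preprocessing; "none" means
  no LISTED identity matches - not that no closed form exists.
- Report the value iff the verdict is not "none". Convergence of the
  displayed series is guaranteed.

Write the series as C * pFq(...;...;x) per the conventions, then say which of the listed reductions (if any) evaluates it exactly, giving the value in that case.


Reduced: x = 6/7, 1F2, upper = {3/2}, lower = {6/5, 2}, C = -4/3. Verdict: none - this 1F2 at x = 6/7 matches no listed pattern, and upper {3/2} holds no stopper.

Structural cue: t_0 being -4/3, the lower running product (C = -4/3, x = 6/7) is a rising factorial.
Ratio: r(k) = (6/7) * (k+3/2) / [(k+6/5) (k+2) (k+1)] - rational in k. x = (6/7); t_0 = -4/3; negate the roots.


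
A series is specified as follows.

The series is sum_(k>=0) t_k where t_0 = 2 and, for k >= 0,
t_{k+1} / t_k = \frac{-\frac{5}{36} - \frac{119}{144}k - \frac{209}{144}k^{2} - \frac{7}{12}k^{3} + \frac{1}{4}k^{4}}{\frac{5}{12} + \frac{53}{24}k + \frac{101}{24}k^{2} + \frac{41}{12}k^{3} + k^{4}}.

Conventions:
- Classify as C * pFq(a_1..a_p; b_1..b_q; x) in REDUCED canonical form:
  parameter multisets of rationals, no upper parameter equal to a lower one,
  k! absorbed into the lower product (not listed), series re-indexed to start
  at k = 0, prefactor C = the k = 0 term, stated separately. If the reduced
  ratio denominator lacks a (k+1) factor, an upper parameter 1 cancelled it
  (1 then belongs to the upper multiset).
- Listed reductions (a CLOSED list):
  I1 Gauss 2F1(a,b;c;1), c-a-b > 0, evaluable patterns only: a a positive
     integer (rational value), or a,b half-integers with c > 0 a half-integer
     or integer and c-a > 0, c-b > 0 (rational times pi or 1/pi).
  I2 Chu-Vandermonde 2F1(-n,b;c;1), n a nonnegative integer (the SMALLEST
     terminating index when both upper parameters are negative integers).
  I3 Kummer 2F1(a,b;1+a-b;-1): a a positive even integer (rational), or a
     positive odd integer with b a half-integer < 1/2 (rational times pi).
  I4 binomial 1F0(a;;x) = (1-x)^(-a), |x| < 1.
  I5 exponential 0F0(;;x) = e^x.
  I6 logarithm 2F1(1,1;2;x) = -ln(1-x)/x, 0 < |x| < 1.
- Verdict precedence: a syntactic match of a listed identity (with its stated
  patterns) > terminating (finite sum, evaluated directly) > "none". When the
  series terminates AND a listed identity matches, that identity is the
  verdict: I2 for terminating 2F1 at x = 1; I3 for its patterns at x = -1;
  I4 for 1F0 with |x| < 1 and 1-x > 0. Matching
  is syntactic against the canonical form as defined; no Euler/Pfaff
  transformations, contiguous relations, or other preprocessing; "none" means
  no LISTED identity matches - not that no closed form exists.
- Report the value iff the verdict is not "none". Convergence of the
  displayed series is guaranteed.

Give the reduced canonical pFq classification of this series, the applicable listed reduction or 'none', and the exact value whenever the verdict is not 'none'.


Canonical form: C = 2 times 3F2 with upper {-4, \frac{1}{3}, \frac{5}{6}}, lower {\frac{2}{3}, \frac{5}{4}}, x = \frac{1}{4}. Verdict: terminating - upper parameter -4 makes this a finite sum (last index 4), evaluated exactly. Exact value: \frac{1119529}{758160}.

Structural cue: t_0 = 2 here, and the expanded ratio factors over Q; prefactor 2, roots give parameters.
Ratio: r(k) = \frac{1}{4} * (k-4) (k+\frac{1}{3}) (k+\frac{5}{6}) / [(k+\frac{2}{3}) (k+\frac{5}{4}) (k+1)] - rational in k. x = \frac{1}{4}; t_0 = 2; negate the roots.


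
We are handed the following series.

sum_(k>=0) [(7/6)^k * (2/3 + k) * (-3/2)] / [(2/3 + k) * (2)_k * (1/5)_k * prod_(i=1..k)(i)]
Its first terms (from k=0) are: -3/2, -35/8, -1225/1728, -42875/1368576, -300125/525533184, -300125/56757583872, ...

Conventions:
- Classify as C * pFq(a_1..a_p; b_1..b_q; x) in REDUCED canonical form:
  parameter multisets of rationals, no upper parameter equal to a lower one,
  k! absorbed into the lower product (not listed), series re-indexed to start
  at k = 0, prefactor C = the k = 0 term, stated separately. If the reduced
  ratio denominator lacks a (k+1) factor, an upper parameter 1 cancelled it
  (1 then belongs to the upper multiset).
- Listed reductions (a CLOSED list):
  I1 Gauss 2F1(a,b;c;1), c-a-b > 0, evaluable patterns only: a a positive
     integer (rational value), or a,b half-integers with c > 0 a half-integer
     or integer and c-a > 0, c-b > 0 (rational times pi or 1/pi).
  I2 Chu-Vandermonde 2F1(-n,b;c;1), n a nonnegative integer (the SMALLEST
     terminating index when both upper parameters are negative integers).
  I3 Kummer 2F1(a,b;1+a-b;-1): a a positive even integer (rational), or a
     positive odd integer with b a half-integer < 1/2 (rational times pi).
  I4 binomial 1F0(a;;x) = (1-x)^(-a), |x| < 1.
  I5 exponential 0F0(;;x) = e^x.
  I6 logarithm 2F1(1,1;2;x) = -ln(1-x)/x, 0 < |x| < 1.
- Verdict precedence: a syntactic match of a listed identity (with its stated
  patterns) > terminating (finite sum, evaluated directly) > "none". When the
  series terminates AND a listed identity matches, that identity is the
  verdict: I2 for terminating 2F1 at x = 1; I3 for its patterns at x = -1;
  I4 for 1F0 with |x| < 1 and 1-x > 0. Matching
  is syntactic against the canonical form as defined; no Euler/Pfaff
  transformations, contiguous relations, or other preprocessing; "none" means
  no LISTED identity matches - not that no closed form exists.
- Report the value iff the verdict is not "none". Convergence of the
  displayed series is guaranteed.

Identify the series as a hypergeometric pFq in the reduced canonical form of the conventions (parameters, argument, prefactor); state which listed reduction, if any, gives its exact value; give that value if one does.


x = 7/6 here; the reduced form reads 0F2, upper {-}, lower {1/5, 2}, C = -3/2. Verdict: none. Every listed pattern misses the 0F2 form at 7/6, upper {-}.

The tell: from the first term -3/2: the factor k + 2/3 cancels (top and bottom), leaving C = -3/2.
Ratio: r(k) = (7/6) * 1 / [(k+1/5) (k+2) (k+1)] - poly over poly, x = (7/6) from leading terms; C = -3/2 at k = 0.


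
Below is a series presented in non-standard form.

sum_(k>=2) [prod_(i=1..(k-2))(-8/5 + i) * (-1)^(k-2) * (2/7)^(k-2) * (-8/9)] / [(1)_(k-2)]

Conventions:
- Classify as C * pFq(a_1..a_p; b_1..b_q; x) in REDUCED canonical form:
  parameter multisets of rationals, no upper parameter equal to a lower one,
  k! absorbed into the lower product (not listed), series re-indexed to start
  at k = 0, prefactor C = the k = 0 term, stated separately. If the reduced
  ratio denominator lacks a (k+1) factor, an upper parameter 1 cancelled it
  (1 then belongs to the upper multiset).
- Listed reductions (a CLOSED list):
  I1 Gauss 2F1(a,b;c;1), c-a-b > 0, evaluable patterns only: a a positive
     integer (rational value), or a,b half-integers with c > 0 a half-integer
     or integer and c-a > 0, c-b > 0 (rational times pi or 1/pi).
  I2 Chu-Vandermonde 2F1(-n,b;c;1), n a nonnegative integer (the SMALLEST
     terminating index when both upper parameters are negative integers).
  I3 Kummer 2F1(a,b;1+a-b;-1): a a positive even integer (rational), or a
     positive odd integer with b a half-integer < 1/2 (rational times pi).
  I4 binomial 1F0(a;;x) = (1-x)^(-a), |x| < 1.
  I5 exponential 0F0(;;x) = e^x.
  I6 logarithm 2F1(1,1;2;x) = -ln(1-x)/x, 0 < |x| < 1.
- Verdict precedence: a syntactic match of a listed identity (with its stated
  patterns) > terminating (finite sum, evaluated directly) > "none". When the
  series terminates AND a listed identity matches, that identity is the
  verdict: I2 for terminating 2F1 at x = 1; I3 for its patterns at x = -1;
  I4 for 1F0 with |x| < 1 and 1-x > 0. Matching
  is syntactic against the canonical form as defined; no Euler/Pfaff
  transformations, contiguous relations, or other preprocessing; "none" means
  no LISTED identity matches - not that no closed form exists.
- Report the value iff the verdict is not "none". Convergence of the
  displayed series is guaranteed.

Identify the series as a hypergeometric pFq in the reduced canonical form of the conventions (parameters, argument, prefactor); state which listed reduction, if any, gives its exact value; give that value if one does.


Classification (C = -8/9): 1F0 with upper {-3/5}, lower {-}, argument x = -2/7. Verdict: the I4 binomial reduction applies (the 1F0 binomial series: exponent 3/5, x = -2/7). Sum: (-8/9) * (9/7)^(3/5).

Key step: t_0 being -8/9, the running product (C = -8/9) telescopes to a rising factorial.
Adjacent-term ratio: r(k) = (-2/7) * (k-3/5) / [(k+1)] ; factor over Q: parameters, x = (-2/7), and C = -8/9.


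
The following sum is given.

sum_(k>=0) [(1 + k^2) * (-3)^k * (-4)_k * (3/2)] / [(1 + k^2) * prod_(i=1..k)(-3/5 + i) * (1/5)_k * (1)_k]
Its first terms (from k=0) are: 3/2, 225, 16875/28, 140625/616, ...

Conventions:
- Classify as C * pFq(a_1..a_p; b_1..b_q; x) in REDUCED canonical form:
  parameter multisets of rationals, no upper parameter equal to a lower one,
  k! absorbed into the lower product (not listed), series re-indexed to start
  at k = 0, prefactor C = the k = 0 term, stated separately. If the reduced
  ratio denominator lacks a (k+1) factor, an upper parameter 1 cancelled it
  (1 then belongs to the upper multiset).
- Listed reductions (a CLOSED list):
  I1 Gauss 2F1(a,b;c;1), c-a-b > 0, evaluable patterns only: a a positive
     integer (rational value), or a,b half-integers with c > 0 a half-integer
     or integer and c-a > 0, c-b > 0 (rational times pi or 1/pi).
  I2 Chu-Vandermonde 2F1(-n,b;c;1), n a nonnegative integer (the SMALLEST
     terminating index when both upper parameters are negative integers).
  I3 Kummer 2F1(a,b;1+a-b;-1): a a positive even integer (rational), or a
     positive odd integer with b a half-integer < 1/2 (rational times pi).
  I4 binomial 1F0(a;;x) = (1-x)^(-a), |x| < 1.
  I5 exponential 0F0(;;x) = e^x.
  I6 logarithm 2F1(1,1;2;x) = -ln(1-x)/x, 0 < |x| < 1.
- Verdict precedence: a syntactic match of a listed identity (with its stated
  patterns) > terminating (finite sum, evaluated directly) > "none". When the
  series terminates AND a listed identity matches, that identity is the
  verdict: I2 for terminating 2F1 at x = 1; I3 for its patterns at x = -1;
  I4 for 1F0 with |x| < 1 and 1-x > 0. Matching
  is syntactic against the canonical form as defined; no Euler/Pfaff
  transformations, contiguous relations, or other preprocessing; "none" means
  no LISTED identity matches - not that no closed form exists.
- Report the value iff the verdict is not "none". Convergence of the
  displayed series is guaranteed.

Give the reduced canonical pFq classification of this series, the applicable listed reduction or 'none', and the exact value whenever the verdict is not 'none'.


With C = 3/2: the canonical form is 1F2(-4; 1/5, 2/5; -3). Verdict: terminating (-4 upstairs). 5 nonzero terms in all; added directly. Its exact value is 719268987/670208.

Structural cue: t_0 being 3/2, the lower running product (prefactor 3/2) is a rising factorial.
Step ratio: r(k) = (-3) * (k-4) / [(k+1/5) (k+2/5) (k+1)] - rational in k, leading ratio (-3); with t_0 = 3/2, classification follows.


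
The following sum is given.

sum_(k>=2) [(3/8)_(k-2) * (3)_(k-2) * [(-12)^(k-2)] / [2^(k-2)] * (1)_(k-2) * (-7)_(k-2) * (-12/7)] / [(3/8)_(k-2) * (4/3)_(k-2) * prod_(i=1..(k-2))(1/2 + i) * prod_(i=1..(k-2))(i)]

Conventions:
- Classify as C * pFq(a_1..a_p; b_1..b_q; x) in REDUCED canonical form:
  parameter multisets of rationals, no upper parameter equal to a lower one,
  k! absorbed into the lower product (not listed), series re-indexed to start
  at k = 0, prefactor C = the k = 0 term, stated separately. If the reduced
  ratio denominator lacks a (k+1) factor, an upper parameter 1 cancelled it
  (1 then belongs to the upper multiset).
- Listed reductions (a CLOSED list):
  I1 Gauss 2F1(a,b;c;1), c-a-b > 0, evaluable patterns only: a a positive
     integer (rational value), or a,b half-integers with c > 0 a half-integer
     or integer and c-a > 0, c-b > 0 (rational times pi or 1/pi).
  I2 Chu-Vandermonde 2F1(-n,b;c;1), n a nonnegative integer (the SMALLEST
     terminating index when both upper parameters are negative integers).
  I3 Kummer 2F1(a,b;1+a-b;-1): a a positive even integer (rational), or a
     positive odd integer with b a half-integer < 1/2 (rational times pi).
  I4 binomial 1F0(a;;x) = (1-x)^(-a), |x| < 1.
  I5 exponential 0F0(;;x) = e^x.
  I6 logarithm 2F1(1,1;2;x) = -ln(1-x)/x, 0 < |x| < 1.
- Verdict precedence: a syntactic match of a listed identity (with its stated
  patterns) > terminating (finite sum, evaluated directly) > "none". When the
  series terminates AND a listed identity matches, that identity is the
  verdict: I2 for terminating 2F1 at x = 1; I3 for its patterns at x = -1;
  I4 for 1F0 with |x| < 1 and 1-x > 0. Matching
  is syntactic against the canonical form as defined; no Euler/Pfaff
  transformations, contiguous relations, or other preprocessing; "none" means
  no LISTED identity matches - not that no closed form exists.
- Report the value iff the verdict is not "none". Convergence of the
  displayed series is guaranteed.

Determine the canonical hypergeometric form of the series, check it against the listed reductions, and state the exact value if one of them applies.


Classification (C = -12/7): 3F2 with upper {-7, 1, 3}, lower {4/3, 3/2}, argument x = -6. Verdict: terminating (-7 upstairs). 8 nonzero terms in all; added directly. Its exact value is -609457924157568/95190095.

Key step: x = (-6) and the lower running product (C = -12/7) is a rising factorial.
Step ratio: r(k) = (-6) * (k-7) (k+1) (k+3) / [(k+4/3) (k+3/2) (k+1)] - poly over poly, x = (-6) from leading terms; C = -12/7 at k = 0.


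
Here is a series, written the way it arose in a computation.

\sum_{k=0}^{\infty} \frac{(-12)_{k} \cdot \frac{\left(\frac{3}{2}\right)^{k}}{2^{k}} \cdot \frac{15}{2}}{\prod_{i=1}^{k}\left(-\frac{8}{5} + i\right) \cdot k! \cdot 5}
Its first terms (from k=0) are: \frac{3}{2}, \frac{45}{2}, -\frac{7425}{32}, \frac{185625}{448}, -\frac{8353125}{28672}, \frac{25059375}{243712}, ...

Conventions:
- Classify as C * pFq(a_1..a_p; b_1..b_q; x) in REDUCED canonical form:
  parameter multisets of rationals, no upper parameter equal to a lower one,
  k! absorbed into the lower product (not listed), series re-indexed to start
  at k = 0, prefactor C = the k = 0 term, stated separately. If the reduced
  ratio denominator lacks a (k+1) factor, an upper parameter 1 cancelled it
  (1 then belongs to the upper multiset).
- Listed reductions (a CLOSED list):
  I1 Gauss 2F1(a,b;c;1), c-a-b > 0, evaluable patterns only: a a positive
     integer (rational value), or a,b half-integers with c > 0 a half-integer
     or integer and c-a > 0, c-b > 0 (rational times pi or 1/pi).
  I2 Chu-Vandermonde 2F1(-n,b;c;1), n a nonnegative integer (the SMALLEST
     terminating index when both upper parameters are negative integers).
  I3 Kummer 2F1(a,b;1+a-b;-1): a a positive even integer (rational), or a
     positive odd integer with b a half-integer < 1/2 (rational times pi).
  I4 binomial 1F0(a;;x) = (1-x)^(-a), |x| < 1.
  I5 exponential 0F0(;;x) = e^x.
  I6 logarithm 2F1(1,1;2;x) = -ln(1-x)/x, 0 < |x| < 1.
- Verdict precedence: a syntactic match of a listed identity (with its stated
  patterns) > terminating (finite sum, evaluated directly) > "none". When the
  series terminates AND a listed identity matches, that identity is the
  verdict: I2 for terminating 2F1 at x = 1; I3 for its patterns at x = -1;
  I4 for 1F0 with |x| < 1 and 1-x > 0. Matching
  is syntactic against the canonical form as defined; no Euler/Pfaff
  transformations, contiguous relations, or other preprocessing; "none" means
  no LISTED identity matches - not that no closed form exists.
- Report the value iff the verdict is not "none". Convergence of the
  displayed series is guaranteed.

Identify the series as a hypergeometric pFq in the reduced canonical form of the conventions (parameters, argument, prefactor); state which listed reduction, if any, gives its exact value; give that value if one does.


Canonical form: C = \frac{3}{2} times 1F1 with upper {-12}, lower {-\frac{3}{5}}, x = \frac{3}{4}. Verdict: terminating. With -12 upstairs the series is a 13-term polynomial sum; evaluated term by term. Value: -\frac{10932202615221444027}{28470196224919601152}.

Key step: t_0 being \frac{3}{2}, the two k-th powers (C = 3/2) combine into one argument.
Step ratio: r(k) = \frac{3}{4} * (k-12) / [(k-\frac{3}{5}) (k+1)] - poly over poly, x = \frac{3}{4} from leading terms; C = \frac{3}{2} at k = 0.


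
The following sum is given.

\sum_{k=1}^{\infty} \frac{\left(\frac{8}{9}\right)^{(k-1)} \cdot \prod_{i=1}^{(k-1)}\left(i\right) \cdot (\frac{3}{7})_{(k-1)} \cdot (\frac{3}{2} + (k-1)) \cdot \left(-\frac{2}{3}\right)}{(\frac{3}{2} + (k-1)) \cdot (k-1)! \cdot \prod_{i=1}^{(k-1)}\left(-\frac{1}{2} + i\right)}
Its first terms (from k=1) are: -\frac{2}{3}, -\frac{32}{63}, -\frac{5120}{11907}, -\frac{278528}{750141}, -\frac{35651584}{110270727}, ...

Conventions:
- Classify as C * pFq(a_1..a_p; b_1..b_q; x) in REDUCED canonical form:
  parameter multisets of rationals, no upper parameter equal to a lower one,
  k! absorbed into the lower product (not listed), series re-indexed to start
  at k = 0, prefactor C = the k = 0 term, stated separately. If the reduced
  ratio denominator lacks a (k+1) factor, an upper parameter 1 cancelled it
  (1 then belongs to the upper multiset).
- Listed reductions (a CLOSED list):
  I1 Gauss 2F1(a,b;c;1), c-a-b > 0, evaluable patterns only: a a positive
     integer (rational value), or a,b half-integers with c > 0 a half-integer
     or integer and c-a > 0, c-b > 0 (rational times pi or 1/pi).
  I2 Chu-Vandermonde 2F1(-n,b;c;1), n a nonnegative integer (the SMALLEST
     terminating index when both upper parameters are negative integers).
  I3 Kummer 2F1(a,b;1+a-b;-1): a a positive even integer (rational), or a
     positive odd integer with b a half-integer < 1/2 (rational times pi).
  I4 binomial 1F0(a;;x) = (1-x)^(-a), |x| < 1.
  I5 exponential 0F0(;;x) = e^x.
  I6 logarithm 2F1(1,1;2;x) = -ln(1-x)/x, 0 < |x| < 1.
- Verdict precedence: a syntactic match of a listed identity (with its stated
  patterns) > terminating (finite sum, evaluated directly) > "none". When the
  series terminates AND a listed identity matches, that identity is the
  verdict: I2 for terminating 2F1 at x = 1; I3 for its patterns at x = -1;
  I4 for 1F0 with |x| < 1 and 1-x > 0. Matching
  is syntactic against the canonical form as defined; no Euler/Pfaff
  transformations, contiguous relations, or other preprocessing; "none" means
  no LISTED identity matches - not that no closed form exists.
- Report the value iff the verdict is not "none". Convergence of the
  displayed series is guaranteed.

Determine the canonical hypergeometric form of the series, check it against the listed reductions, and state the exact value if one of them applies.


Reduced: x = \frac{8}{9}, 2F1, upper = {\frac{3}{7}, 1}, lower = {\frac{1}{2}}, C = -\frac{2}{3}. Verdict: none. Every listed pattern misses the 2F1 form at \frac{8}{9}, upper {\frac{3}{7}, 1}.

The tell: t_0 being -\frac{2}{3}, the running product (C = -2/3) telescopes to a rising factorial.
Term ratio: r(k) = \frac{8}{9} * (k+\frac{3}{7}) (k+1) / [(k+\frac{1}{2}) (k+1)] - rational; roots negated = parameters, x = \frac{8}{9}, C = -\frac{2}{3}.


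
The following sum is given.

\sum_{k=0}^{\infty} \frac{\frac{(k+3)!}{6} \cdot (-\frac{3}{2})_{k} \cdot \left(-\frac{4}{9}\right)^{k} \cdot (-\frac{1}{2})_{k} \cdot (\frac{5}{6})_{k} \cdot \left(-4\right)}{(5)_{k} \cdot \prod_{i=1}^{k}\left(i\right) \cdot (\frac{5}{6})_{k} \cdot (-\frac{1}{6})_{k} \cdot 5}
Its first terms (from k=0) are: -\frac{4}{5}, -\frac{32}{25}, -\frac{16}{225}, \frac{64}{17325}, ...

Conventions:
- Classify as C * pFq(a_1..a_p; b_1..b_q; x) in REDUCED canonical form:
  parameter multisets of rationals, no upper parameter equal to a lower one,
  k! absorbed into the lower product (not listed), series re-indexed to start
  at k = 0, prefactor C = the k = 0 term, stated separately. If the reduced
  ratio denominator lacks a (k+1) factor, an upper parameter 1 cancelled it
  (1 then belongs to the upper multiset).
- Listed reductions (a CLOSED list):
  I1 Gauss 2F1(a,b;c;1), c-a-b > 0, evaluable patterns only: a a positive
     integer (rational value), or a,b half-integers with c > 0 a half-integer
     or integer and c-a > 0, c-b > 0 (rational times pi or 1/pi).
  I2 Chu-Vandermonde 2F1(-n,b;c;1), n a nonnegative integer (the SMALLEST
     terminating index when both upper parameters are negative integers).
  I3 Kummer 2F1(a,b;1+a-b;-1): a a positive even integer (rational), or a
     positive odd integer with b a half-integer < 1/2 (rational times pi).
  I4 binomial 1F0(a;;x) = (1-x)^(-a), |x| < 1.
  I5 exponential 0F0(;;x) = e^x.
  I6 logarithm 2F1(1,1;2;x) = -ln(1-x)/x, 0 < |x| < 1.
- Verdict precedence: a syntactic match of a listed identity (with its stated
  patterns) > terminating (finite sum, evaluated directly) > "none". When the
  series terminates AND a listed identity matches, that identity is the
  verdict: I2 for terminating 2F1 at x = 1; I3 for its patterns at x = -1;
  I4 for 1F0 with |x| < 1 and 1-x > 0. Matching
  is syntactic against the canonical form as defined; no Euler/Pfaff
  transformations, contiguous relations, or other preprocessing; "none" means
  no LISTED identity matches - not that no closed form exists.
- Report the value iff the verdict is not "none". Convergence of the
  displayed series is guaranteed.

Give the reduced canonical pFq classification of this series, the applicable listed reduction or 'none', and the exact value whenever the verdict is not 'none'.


The tell: x = -\frac{4}{9} and the constant factors (C = -4/5) combine into one prefactor.
Term ratio: r(k) = -\frac{4}{9} * (k-\frac{3}{2}) (k-\frac{1}{2}) (k+4) / [(k-\frac{1}{6}) (k+5) (k+1)] - rational in k, leading ratio -\frac{4}{9}; with t_0 = -\frac{4}{5}, classification follows.

This is -\frac{4}{5} * 3F2(-\frac{3}{2}, -\frac{1}{2}, 4; -\frac{1}{6}, 5; -\frac{4}{9}) in reduced canonical form. Verdict: none. A 3F2 with upper {-\frac{3}{2}, -\frac{1}{2}, 4} fits none of I1-I6 at x = -\frac{4}{9}; the sum runs forever.


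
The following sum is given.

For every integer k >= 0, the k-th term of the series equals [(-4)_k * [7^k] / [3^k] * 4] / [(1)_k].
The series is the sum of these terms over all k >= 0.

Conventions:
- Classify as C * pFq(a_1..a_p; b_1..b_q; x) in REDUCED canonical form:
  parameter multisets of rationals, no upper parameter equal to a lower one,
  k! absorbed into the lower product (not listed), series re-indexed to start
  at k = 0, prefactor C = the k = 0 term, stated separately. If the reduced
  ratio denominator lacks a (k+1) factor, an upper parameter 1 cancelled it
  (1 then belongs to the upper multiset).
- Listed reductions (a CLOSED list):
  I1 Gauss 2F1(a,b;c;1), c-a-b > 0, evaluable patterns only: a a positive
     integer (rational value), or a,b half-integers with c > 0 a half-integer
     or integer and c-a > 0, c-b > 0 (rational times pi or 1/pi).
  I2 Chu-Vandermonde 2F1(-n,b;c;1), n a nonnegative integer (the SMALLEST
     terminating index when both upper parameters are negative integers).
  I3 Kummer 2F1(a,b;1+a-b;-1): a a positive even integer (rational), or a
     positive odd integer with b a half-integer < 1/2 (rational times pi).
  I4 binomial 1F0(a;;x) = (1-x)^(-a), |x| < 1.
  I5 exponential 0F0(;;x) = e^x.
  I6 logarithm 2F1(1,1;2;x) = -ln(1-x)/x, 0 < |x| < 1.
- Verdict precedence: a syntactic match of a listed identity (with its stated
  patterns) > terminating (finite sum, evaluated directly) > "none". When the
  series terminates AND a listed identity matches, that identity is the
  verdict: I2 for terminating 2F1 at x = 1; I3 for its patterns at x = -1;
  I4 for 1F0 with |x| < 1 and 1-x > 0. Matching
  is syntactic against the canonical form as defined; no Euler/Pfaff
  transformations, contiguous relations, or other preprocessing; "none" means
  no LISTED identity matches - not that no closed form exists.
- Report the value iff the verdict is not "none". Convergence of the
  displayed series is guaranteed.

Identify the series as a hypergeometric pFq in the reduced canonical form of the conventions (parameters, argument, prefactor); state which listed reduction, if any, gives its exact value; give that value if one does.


This is 4 * 1F0(-4; -; 7/3) in reduced canonical form. Verdict: terminating - upper -4 stops the sum at k = 4; the 5 terms are added exactly. Sum: 1024/81.

Key observation: t_0 being 4, the two geometric factors (C = 4) combine into one argument.
Adjacent-term ratio: r(k) = (7/3) * (k-4) / [(k+1)] - rational; roots negated = parameters, x = (7/3), C = 4.


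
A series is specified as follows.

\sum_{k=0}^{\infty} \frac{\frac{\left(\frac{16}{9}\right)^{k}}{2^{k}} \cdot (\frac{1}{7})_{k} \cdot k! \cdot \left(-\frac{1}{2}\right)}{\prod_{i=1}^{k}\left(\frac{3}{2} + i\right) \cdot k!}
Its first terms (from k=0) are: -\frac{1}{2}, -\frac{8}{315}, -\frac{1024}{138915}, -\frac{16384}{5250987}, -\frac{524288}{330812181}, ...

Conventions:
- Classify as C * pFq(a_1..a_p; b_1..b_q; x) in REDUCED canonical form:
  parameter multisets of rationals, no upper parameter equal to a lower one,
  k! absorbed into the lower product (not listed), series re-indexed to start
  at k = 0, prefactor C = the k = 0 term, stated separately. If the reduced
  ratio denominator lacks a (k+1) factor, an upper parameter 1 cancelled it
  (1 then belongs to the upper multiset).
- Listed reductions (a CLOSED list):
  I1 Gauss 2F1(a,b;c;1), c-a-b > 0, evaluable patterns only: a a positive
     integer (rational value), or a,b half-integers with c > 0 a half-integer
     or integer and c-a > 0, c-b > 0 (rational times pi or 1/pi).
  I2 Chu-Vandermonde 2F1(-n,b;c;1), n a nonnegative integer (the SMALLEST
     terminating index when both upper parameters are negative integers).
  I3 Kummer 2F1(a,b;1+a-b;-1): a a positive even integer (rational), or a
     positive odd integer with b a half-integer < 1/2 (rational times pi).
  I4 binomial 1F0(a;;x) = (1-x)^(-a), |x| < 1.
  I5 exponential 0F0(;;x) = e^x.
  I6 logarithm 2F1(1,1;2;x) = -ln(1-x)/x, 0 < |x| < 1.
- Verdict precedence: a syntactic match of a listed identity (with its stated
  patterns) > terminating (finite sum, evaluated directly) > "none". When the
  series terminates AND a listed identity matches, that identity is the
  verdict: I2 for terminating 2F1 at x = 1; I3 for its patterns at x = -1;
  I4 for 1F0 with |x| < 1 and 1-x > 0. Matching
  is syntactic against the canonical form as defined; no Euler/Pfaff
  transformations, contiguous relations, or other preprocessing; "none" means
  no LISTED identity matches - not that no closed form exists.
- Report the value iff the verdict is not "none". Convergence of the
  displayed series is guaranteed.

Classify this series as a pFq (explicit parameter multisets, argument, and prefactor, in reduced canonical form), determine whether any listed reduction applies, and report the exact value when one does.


Key step: t_0 = -\frac{1}{2} here, and the factorial ratio (C = -1/2, x = 8/9) (k+a-1)!/(a-1)! is a rising factorial (a)_k.
Consecutive-term ratio: r(k) = \frac{8}{9} * (k+\frac{1}{7}) (k+1) / [(k+\frac{5}{2}) (k+1)] - rational in k. x = \frac{8}{9}; t_0 = -\frac{1}{2}; negate the roots.

With C = -\frac{1}{2}: the canonical form is 2F1(\frac{1}{7}, 1; \frac{5}{2}; \frac{8}{9}). Verdict: no listed reduction: x = \frac{8}{9} and upper {\frac{1}{7}, 1} fail every I1-I6 pattern.


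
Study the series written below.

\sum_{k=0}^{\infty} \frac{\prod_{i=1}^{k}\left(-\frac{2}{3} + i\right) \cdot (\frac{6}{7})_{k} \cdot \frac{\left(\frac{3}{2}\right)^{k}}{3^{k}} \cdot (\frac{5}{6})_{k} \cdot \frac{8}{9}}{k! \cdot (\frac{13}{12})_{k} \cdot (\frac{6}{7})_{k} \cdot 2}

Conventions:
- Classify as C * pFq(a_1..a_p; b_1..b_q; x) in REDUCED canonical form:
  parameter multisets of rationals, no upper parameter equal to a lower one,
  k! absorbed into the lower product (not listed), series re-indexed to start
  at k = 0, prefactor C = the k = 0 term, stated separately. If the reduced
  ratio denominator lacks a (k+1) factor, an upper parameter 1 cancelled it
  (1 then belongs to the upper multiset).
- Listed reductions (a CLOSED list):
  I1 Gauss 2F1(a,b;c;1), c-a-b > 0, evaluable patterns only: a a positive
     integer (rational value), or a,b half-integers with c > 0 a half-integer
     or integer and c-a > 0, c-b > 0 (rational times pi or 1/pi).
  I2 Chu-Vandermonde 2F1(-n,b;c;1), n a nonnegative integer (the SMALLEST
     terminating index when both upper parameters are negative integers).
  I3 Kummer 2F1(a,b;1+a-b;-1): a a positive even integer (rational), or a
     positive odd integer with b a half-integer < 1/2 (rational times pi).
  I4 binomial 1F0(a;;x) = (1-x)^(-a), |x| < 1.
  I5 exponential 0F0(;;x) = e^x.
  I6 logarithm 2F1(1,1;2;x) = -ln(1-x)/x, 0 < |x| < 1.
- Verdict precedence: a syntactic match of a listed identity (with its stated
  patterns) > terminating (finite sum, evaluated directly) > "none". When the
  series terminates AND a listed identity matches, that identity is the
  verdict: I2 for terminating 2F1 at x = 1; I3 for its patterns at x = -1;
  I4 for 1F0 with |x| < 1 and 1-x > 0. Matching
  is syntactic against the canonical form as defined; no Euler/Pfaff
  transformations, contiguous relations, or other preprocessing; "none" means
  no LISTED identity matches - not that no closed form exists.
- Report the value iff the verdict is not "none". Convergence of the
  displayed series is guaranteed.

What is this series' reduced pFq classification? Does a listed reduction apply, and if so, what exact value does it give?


First insight: with t_0 = \frac{4}{9}, the parameter 6/7 appears in both the upper and lower lists and cancels.
Step ratio: r(k) = \frac{1}{2} * (k+\frac{1}{3}) (k+\frac{5}{6}) / [(k+\frac{13}{12}) (k+1)] - rational in k. x = \frac{1}{2}; t_0 = \frac{4}{9}; negate the roots.

This is \frac{4}{9} * 2F1(\frac{1}{3}, \frac{5}{6}; \frac{13}{12}; \frac{1}{2}) in reduced canonical form. Verdict: none - this 2F1 at x = \frac{1}{2} matches no listed pattern, and upper {\frac{1}{3}, \frac{5}{6}} holds no stopper.
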